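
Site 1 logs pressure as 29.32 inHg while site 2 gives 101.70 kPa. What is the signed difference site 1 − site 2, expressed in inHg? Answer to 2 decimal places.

-0.71 inHg

site 2: 101.70 kPa = 30.0320 inHg.
Difference: 29.3200 − 30.0320 = -0.71 inHg.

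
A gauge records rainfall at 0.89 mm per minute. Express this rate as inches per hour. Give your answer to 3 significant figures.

2.10 in/hour

0.89 mm/minute × 0.0393701 in/mm × 60 minute/hour = 2.10 in/hour.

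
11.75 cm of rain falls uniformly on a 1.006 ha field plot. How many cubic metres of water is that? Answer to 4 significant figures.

Depth: 11.75 cm × 10 = 117.5 mm.
Area: 1.006 ha = 10060 m².
1 mm over 1 m² is 1 L, so volume = 117.5 × 10060 = 1182050 L = 1182 m³.

1182 cubic metres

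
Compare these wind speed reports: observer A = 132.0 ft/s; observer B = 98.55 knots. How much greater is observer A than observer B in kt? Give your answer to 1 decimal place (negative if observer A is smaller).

observer A: 132.0 ft/s = 78.208 kt.
Difference: 78.208 − 98.550 = -20.3 kt.

-20.3 kt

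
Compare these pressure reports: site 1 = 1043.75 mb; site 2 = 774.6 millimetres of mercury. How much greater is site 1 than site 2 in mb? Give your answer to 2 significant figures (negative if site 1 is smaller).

11 mb

site 2: 774.6 mmHg = 1032.72 mb.
Difference: 1043.75 − 1032.72 = 11 mb.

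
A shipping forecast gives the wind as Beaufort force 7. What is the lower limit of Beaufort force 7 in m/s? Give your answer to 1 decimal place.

Beaufort 7 (near gale) spans 13.9–17.1 m/s.

13.9 m/s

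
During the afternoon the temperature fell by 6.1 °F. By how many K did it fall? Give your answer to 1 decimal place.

3.4 K

Converting a difference, only the 9/5 scale factor applies: ΔK = 6.1 × 0.5556 = 3.4 K.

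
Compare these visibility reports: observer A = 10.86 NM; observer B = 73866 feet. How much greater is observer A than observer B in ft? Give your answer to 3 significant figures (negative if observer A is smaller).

-7880 ft

observer A: 10.86 nmi = 65986.61 ft.
Difference: 65986.61 − 73866.00 = -7880 ft.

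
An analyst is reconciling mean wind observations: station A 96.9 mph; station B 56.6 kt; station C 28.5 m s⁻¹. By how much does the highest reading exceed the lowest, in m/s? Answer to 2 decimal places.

station A: 96.9 mph = 43.3182 m/s.
station B: 56.6 kt = 29.1176 m/s.
Spread: 43.3182 − 28.5000 = 14.82 m/s.

14.82 m/s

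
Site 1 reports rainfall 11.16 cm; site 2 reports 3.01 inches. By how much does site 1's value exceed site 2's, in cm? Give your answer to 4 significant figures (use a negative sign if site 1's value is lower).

3.515 cm

site 2: 3.01 in = 7.64540 cm.
Difference: 11.16000 − 7.64540 = 3.515 cm.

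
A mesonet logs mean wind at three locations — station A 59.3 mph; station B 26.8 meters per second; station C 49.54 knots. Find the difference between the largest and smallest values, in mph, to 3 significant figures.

station B: 26.8 m/s = 59.9499 mph.
station C: 49.54 kt = 57.0096 mph.
Spread: 59.9499 − 57.0096 = 2.94 mph.

2.94 mph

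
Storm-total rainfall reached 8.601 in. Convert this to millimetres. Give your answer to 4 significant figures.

1 in = 25.4 mm, so 8.601 × 25.4 = 218.5 mm.

218.5 mm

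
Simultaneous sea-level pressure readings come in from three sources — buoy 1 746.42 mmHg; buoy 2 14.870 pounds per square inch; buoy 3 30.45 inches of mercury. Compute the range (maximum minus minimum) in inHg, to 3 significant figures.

1.06 inHg

buoy 1: 746.42 mmHg = 29.3866 inHg.
buoy 2: 14.870 psi = 30.2756 inHg.
Spread: 30.4500 − 29.3866 = 1.06 inHg.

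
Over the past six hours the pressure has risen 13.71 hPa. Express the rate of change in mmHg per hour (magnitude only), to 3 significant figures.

1.71 mmHg per hour

13.71 hPa / 6 h × 0.750062 mmHg/hPa = 1.71 mmHg/h.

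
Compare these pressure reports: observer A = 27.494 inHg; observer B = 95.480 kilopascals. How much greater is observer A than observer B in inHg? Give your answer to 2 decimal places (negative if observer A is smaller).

-0.70 inHg

observer B: 95.480 kPa = 28.1952 inHg.
Difference: 27.4940 − 28.1952 = -0.70 inHg.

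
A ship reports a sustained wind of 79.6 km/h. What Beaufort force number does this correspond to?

79.6 km/h = 22.1 m/s, which is Beaufort 9 (strong gale, 20.8–24.4 m/s).

Beaufort force 9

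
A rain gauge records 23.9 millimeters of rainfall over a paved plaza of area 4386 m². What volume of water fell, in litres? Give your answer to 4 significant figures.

1 mm over 1 m² is 1 L, so volume = 23.9 × 4386 = 104825.4 L ≈ 104800 L.

104800 litres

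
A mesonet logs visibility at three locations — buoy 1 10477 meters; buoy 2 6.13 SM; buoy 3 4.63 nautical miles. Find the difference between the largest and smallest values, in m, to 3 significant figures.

1900 m

buoy 2: 6.13 SM = 9865.28 m.
buoy 3: 4.63 nmi = 8574.76 m.
Spread: 10477.00 − 8574.76 = 1900 m.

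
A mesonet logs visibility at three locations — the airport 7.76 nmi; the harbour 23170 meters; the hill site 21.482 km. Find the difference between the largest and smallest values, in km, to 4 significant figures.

the airport: 7.76 nmi = 14.37152 km.
the harbour: 23170 m = 23.17000 km.
Spread: 23.17000 − 14.37152 = 8.798 km.

8.798 km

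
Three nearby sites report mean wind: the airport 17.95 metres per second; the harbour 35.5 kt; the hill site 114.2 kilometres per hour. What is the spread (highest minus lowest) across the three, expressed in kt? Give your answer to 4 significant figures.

26.77 kt

the airport: 17.95 m/s = 34.8920 kt.
the hill site: 114.2 km/h = 61.6631 kt.
Spread: 61.6631 − 34.8920 = 26.77 kt.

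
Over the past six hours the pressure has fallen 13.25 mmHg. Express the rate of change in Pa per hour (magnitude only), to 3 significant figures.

294 Pa per hour

13.25 mmHg / 6 h × 133.322 Pa/mmHg = 294 Pa/h.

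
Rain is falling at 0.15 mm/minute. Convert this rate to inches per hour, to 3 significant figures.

0.354 in/hour

0.15 mm/minute × 0.0393701 in/mm × 60 minute/hour = 0.354 in/hour.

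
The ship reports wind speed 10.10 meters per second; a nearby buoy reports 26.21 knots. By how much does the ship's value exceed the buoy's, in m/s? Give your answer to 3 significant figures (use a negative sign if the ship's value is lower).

the buoy: 26.21 kt = 13.4836 m/s.
Difference: 10.1000 − 13.4836 = -3.38 m/s.

-3.38 m/s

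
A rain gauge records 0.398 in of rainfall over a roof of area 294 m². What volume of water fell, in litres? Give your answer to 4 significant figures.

Depth: 0.398 in × 25.4 = 10.1092 mm.
1 mm over 1 m² is 1 L, so volume = 10.1092 × 294 = 2972.1048 L ≈ 2972 L.

2972 litres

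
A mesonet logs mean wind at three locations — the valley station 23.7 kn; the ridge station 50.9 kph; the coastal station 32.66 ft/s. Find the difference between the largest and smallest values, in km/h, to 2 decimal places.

15.06 km/h

the valley station: 23.7 kt = 43.8924 km/h.
the coastal station: 32.66 ft/s = 35.8372 km/h.
Spread: 50.9000 − 35.8372 = 15.06 km/h.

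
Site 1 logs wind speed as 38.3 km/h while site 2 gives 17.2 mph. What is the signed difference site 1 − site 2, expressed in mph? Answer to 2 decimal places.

site 1: 38.3 km/h = 23.7985 mph.
Difference: 23.7985 − 17.2000 = 6.60 mph.

6.60 mph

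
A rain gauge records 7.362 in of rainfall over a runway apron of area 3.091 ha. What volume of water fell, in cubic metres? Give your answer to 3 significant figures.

Depth: 7.362 in × 25.4 = 186.9948 mm.
Area: 3.091 ha = 30910 m².
1 mm over 1 m² is 1 L, so volume = 186.9948 × 30910 = 5780009.3 L = 5780 m³.

5780 cubic metres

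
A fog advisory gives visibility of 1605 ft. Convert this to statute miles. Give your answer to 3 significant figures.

1 ft = 0.000189394 SM, so 1605 × 0.000189394 = 0.304 SM.

0.304 SM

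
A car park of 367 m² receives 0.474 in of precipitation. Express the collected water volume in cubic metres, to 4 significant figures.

Depth: 0.474 in × 25.4 = 12.0396 mm.
1 mm over 1 m² is 1 L, so volume = 12.0396 × 367 = 4418.5332 L = 4.419 m³.

4.419 cubic metres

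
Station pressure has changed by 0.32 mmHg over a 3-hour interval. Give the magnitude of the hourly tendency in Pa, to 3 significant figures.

14.2 Pa per hour

0.32 mmHg / 3 h × 133.322 Pa/mmHg = 14.2 Pa/h.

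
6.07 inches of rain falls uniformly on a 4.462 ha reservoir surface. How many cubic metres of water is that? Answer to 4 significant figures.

6879 cubic metres

Depth: 6.07 in × 25.4 = 154.178 mm.
Area: 4.462 ha = 44620 m².
1 mm over 1 m² is 1 L, so volume = 154.178 × 44620 = 6879422.4 L = 6879 m³.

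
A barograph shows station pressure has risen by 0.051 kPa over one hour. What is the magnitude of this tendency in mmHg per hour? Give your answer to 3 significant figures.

0.383 mmHg per hour

0.051 kPa / 1 h × 7.50062 mmHg/kPa = 0.383 mmHg/h.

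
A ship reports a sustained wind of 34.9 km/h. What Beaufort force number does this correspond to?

Beaufort force 5

34.9 km/h = 9.7 m/s, which is Beaufort 5 (fresh breeze, 8.0–10.7 m/s).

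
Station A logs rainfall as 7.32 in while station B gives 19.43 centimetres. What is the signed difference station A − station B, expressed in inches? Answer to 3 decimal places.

station B: 19.43 cm = 7.64961 in.
Difference: 7.32000 − 7.64961 = -0.330 in.

-0.330 in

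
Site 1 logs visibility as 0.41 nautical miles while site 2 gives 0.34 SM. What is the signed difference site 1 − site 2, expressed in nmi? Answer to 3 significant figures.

site 2: 0.34 SM = 0.29545 nmi.
Difference: 0.41000 − 0.29545 = 0.115 nmi.

0.115 nmi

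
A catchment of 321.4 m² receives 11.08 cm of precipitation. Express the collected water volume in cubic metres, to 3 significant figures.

Depth: 11.08 cm × 10 = 110.8 mm.
1 mm over 1 m² is 1 L, so volume = 110.8 × 321.4 = 35611.12 L = 35.6 m³.

35.6 cubic metres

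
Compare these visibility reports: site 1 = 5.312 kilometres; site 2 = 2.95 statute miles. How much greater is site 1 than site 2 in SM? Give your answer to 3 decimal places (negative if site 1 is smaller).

site 1: 5.312 km = 3.30072 SM.
Difference: 3.30072 − 2.95000 = 0.351 SM.

0.351 SM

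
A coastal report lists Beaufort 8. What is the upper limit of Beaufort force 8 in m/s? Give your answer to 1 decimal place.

20.7 m/s

Beaufort 8 (gale) spans 17.2–20.7 m/s.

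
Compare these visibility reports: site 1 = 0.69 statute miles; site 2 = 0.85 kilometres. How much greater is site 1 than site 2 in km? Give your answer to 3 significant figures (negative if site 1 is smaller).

site 1: 0.69 SM = 1.11045 km.
Difference: 1.11045 − 0.85000 = 0.260 km.

0.260 km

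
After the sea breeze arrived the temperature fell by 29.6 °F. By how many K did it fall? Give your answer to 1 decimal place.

16.4 K

Converting a difference, only the 9/5 scale factor applies: ΔK = 29.6 × 0.5556 = 16.4 K.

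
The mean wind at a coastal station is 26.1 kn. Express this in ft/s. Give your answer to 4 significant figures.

1 kt = 1.68781 ft/s, so 26.1 × 1.68781 = 44.05 ft/s.

44.05 ft/s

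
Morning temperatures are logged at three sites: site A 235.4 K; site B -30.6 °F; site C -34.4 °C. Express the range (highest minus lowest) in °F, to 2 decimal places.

site A: 235.4 K = -37.750 °C.
site B: -30.6 °F = -34.778 °C.
Spread: (-34.400) − (-37.750) = 3.350 °C = 6.03 °F.

6.03 °F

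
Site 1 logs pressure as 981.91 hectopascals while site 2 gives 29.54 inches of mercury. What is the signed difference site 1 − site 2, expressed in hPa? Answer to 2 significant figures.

-18 hPa

site 2: 29.54 inHg = 1000.34 hPa.
Difference: 981.91 − 1000.34 = -18 hPa.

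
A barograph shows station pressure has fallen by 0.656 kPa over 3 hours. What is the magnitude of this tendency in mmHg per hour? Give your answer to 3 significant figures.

1.64 mmHg per hour

0.656 kPa / 3 h × 7.50062 mmHg/kPa = 1.64 mmHg/h.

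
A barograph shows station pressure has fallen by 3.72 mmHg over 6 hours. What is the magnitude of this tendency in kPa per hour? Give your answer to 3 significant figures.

0.0827 kPa per hour

3.72 mmHg / 6 h × 0.133322 kPa/mmHg = 0.0827 kPa/h.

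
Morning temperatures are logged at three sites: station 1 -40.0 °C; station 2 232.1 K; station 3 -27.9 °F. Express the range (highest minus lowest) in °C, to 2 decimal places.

7.77 °C

station 2: 232.1 K = -41.050 °C.
station 3: -27.9 °F = -33.278 °C.
Spread: (-33.278) − (-41.050) = 7.772 °C.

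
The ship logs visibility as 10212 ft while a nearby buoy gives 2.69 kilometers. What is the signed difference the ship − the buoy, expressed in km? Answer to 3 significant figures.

the ship: 10212 ft = 3.11262 km.
Difference: 3.11262 − 2.69000 = 0.423 km.

0.423 km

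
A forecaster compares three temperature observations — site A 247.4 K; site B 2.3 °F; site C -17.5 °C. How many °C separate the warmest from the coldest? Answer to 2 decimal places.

site A: 247.4 K = -25.750 °C.
site B: 2.3 °F = -16.500 °C.
Spread: (-16.500) − (-25.750) = 9.250 °C.

9.25 °C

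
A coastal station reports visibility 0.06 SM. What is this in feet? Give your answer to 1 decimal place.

316.8 ft

1 SM = 5280 ft, so 0.06 × 5280 = 316.8 ft.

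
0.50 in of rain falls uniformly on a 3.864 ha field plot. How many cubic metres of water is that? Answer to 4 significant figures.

490.7 cubic metres

Depth: 0.50 in × 25.4 = 12.7 mm.
Area: 3.864 ha = 38640 m².
1 mm over 1 m² is 1 L, so volume = 12.7 × 38640 = 490728 L = 490.7 m³.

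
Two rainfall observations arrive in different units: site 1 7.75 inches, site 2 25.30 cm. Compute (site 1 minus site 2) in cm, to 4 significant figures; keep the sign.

-5.615 cm

site 1: 7.75 in = 19.68500 cm.
Difference: 19.68500 − 25.30000 = -5.615 cm.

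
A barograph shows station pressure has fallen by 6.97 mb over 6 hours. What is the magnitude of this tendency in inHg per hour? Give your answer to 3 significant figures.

6.97 mb / 6 h × 0.02953 inHg/mb = 0.0343 inHg/h.

0.0343 inHg per hour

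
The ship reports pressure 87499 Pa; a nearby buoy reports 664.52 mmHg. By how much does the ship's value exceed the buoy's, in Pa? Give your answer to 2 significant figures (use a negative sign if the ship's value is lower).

-1100 Pa

the buoy: 664.52 mmHg = 88595.39 Pa.
Difference: 87499.00 − 88595.39 = -1100 Pa.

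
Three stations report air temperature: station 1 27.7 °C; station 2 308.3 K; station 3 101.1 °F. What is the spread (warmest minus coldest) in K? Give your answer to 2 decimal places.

station 2: 308.3 K = 35.150 °C.
station 3: 101.1 °F = 38.389 °C.
Spread: 38.389 − 27.700 = 10.689 °C.

10.69 K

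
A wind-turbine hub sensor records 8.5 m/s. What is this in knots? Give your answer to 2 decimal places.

16.52 kt

1 m/s = 1.94384 kt, so 8.5 × 1.94384 = 16.52 kt.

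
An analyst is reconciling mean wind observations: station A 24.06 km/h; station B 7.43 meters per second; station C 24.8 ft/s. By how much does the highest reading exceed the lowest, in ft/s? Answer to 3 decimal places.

2.873 ft/s

station A: 24.06 km/h = 21.92695 ft/s.
station B: 7.43 m/s = 24.37664 ft/s.
Spread: 24.80000 − 21.92695 = 2.873 ft/s.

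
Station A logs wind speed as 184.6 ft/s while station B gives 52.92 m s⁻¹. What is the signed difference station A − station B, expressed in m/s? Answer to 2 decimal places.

station A: 184.6 ft/s = 56.2661 m/s.
Difference: 56.2661 − 52.9200 = 3.35 m/s.

3.35 m/s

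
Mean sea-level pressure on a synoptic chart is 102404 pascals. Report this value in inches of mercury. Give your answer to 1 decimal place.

30.2 inHg

1 Pa = 0.0002953 inHg, so 102404 × 0.0002953 = 30.2 inHg.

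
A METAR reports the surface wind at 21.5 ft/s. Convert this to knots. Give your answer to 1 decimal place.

1 ft/s = 0.592484 kt, so 21.5 × 0.592484 = 12.7 kt.

12.7 kt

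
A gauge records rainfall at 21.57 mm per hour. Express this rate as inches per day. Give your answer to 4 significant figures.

21.57 mm/hour × 0.0393701 in/mm × 24 hour/day = 20.38 in/day.

20.38 in/day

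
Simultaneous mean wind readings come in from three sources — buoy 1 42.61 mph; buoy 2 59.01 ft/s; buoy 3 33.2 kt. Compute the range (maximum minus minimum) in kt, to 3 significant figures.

buoy 1: 42.61 mph = 37.0271 kt.
buoy 2: 59.01 ft/s = 34.9625 kt.
Spread: 37.0271 − 33.2000 = 3.83 kt.

3.83 kt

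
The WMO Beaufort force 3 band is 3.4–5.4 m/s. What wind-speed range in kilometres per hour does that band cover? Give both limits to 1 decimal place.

3.4–5.4 m/s × 3.6 = 12.2–19.4 km/h.

12.2 to 19.4 km/h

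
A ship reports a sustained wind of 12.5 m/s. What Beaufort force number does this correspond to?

12.5 m/s lies in the Beaufort 6 band (strong breeze, 10.8–13.8 m/s).

Beaufort force 6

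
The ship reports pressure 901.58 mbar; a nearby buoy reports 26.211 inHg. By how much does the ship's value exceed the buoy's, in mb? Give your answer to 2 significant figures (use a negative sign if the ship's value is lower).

14 mb

the buoy: 26.211 inHg = 887.61 mb.
Difference: 901.58 − 887.61 = 14 mb.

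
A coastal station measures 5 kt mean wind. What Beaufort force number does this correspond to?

5 kt lies in the Beaufort 2 band (light breeze, 4–6 kt).

Beaufort force 2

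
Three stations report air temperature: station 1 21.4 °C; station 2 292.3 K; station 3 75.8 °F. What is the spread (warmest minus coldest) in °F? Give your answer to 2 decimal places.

9.33 °F

station 2: 292.3 K = 19.150 °C.
station 3: 75.8 °F = 24.333 °C.
Spread: 24.333 − 19.150 = 5.183 °C = 9.33 °F.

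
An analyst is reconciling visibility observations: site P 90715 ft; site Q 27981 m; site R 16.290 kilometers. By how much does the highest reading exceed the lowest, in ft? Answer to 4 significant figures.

38360 ft

site Q: 27981 m = 91801.18 ft.
site R: 16.290 km = 53444.88 ft.
Spread: 91801.18 − 53444.88 = 38360 ft.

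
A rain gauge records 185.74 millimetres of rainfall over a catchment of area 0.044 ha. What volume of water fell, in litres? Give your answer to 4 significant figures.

81730 litres

Area: 0.044 ha = 440 m².
1 mm over 1 m² is 1 L, so volume = 185.74 × 440 = 81725.6 L ≈ 81730 L.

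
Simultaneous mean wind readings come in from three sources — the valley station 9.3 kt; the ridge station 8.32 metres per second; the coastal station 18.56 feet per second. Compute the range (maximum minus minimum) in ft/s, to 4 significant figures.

11.60 ft/s

the valley station: 9.3 kt = 15.6966 ft/s.
the ridge station: 8.32 m/s = 27.2966 ft/s.
Spread: 27.2966 − 15.6966 = 11.60 ft/s.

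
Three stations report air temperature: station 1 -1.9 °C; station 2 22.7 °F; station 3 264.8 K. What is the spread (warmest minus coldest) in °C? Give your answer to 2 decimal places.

station 2: 22.7 °F = -5.167 °C.
station 3: 264.8 K = -8.350 °C.
Spread: (-1.900) − (-8.350) = 6.450 °C.

6.45 °C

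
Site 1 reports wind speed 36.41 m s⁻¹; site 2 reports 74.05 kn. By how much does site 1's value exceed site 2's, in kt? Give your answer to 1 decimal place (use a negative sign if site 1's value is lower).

-3.3 kt

site 1: 36.41 m/s = 70.775 kt.
Difference: 70.775 − 74.050 = -3.3 kt.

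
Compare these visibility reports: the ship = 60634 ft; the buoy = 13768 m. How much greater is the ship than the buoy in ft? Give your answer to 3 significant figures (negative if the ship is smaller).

15500 ft

the buoy: 13768 m = 45170.60 ft.
Difference: 60634.00 − 45170.60 = 15500 ft.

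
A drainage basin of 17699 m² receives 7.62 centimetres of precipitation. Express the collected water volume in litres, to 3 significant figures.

Depth: 7.62 cm × 10 = 76.2 mm.
1 mm over 1 m² is 1 L, so volume = 76.2 × 17699 = 1348663.8 L ≈ 1350000 L.

1350000 litres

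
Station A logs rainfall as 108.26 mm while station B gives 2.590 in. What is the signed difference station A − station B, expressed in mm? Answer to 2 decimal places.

station B: 2.590 in = 65.7860 mm.
Difference: 108.2600 − 65.7860 = 42.47 mm.

42.47 mm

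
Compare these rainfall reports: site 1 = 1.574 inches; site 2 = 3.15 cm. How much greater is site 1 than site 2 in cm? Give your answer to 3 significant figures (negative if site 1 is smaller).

0.848 cm

site 1: 1.574 in = 3.99796 cm.
Difference: 3.99796 − 3.15000 = 0.848 cm.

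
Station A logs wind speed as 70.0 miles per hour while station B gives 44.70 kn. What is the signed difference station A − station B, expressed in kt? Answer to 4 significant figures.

16.13 kt

station A: 70.0 mph = 60.8283 kt.
Difference: 60.8283 − 44.7000 = 16.13 kt.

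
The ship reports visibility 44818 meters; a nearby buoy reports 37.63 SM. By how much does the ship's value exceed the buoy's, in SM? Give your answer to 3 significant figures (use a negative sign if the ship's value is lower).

the ship: 44818 m = 27.8486 SM.
Difference: 27.8486 − 37.6300 = -9.78 SM.

-9.78 SM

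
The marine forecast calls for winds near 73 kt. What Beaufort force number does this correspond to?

73 kt lies in the Beaufort 12 band (hurricane force, ≥64 kt).

Beaufort force 12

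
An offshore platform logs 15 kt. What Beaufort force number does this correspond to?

Beaufort force 4

15 kt lies in the Beaufort 4 band (moderate breeze, 11–16 kt).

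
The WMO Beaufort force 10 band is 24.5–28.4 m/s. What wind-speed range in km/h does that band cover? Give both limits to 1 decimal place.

88.2 to 102.2 km/h

24.5–28.4 m/s × 3.6 = 88.2–102.2 km/h.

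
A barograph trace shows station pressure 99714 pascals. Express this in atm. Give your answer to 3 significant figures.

1 Pa = 9.86923e-06 atm, so 99714 × 9.86923e-06 = 0.984 atm.

0.984 atm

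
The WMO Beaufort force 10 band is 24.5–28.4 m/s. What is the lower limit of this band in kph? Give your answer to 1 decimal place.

24.5–28.4 m/s × 3.6 = 88.2–102.2 km/h.

88.2 km/h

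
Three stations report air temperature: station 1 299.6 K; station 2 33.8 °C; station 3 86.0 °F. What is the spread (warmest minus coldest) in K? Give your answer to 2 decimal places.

7.35 K

station 1: 299.6 K = 26.450 °C.
station 3: 86.0 °F = 30.000 °C.
Spread: 33.800 − 26.450 = 7.350 °C.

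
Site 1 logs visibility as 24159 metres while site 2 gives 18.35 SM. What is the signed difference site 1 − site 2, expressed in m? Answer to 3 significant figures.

-5370 m

site 2: 18.35 SM = 29531.46 m.
Difference: 24159.00 − 29531.46 = -5370 m.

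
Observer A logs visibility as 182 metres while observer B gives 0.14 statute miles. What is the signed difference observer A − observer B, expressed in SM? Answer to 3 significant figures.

observer A: 182 m = 0.113090 SM.
Difference: 0.113090 − 0.140000 = -0.0269 SM.

-0.0269 SM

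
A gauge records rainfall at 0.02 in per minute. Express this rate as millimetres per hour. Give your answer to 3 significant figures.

30.5 mm/hour

0.02 in/minute × 25.4 mm/in × 60 minute/hour = 30.5 mm/hour.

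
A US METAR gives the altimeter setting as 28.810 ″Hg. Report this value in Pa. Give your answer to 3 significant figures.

1 inHg = 3386.39 Pa, so 28.810 × 3386.39 = 97600 Pa.

97600 Pa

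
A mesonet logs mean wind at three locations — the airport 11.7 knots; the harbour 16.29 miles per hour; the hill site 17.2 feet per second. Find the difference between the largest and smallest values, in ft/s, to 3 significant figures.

6.69 ft/s

the airport: 11.7 kt = 19.7474 ft/s.
the harbour: 16.29 mph = 23.8920 ft/s.
Spread: 23.8920 − 17.2000 = 6.69 ft/s.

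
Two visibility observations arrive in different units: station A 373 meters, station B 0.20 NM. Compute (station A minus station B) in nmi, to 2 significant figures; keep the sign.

station A: 373 m = 0.201404 nmi.
Difference: 0.201404 − 0.200000 = 0.0014 nmi.

0.0014 nmi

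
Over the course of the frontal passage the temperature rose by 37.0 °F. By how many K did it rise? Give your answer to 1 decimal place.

Converting a difference, only the 9/5 scale factor applies: ΔK = 37.0 × 0.5556 = 20.6 K.

20.6 K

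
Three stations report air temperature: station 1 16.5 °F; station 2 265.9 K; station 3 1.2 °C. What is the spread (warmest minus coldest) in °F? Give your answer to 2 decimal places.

station 1: 16.5 °F = -8.611 °C.
station 2: 265.9 K = -7.250 °C.
Spread: 1.200 − (-8.611) = 9.811 °C = 17.66 °F.

17.66 °F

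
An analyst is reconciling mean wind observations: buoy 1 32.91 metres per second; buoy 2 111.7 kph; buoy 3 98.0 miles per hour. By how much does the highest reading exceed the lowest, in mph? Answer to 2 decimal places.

28.59 mph

buoy 1: 32.91 m/s = 73.6176 mph.
buoy 2: 111.7 km/h = 69.4072 mph.
Spread: 98.0000 − 69.4072 = 28.59 mph.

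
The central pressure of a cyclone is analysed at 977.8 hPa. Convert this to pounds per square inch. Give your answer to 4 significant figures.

1 hPa = 0.0145038 psi, so 977.8 × 0.0145038 = 14.18 psi.

14.18 psi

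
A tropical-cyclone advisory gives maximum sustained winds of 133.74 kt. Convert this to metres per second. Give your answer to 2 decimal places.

68.80 m/s

1 kt = 0.514444 m/s, so 133.74 × 0.514444 = 68.80 m/s.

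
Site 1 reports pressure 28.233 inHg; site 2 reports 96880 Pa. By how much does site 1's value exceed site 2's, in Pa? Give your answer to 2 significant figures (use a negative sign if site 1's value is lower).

-1300 Pa

site 1: 28.233 inHg = 95607.92 Pa.
Difference: 95607.92 − 96880.00 = -1300 Pa.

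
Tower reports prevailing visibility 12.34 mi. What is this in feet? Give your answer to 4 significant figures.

1 SM = 5280 ft, so 12.34 × 5280 = 65160 ft.

65160 ft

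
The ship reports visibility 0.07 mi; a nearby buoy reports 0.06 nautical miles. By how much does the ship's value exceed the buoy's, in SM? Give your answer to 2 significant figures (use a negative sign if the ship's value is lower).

the buoy: 0.06 nmi = 0.0690468 SM.
Difference: 0.0700000 − 0.0690468 = 0.00095 SM.

0.00095 SM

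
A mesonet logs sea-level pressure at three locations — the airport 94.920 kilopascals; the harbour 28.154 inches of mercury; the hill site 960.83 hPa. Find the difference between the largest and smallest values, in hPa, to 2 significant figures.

12 hPa

the airport: 94.920 kPa = 949.20 hPa.
the harbour: 28.154 inHg = 953.40 hPa.
Spread: 960.83 − 949.20 = 12 hPa.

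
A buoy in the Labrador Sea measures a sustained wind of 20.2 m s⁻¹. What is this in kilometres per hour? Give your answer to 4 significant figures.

1 m/s = 3.6 km/h, so 20.2 × 3.6 = 72.72 km/h.

72.72 km/h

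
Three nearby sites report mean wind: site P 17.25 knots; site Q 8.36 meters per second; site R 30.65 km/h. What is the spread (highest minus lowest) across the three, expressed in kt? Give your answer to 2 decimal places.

site Q: 8.36 m/s = 16.2505 kt.
site R: 30.65 km/h = 16.5497 kt.
Spread: 17.2500 − 16.2505 = 1.00 kt.

1.00 kt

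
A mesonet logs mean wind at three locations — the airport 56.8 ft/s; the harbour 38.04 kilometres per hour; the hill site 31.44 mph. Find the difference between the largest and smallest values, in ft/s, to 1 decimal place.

the harbour: 38.04 km/h = 34.668 ft/s.
the hill site: 31.44 mph = 46.112 ft/s.
Spread: 56.800 − 34.668 = 22.1 ft/s.

22.1 ft/s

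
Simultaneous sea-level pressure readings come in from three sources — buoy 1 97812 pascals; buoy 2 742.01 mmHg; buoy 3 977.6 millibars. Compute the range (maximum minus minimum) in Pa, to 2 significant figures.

1200 Pa

buoy 2: 742.01 mmHg = 98926.54 Pa.
buoy 3: 977.6 mb = 97760.00 Pa.
Spread: 98926.54 − 97760.00 = 1200 Pa.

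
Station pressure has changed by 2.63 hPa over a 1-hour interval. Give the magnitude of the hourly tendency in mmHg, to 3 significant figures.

1.97 mmHg per hour

2.63 hPa / 1 h × 0.750062 mmHg/hPa = 1.97 mmHg/h.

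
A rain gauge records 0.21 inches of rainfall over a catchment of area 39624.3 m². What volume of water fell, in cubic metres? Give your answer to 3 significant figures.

211 cubic metres

Depth: 0.21 in × 25.4 = 5.334 mm.
1 mm over 1 m² is 1 L, so volume = 5.334 × 39624.3 = 211356.02 L = 211 m³.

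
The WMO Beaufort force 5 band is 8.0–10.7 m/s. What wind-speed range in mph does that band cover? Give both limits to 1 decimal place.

8.0–10.7 m/s × 2.237 = 17.9–23.9 mph.

17.9 to 23.9 mph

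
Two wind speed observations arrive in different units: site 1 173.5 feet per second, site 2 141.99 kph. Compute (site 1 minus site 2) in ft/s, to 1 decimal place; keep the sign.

44.1 ft/s

site 2: 141.99 km/h = 129.402 ft/s.
Difference: 173.500 − 129.402 = 44.1 ft/s.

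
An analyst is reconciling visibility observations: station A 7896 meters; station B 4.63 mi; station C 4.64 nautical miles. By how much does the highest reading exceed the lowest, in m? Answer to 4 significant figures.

1142 m

station B: 4.63 SM = 7451.26 m.
station C: 4.64 nmi = 8593.28 m.
Spread: 8593.28 − 7451.26 = 1142 m.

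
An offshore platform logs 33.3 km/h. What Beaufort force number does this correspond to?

33.3 km/h = 9.2 m/s, which is Beaufort 5 (fresh breeze, 8.0–10.7 m/s).

Beaufort force 5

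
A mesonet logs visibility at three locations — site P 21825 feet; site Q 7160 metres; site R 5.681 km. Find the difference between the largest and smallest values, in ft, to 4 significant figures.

4852 ft

site Q: 7160 m = 23490.81 ft.
site R: 5.681 km = 18638.45 ft.
Spread: 23490.81 − 18638.45 = 4852 ft.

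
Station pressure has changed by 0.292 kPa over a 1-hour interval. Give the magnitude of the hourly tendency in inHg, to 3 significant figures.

0.0862 inHg per hour

0.292 kPa / 1 h × 0.2953 inHg/kPa = 0.0862 inHg/h.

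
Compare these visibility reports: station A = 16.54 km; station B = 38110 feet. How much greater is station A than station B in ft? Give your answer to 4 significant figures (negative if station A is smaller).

station A: 16.54 km = 54265.09 ft.
Difference: 54265.09 − 38110.00 = 16160 ft.

16160 ft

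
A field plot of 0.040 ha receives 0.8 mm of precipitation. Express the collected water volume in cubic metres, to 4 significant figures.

Area: 0.040 ha = 400 m².
1 mm over 1 m² is 1 L, so volume = 0.8 × 400 = 320 L = 0.3200 m³.

0.3200 cubic metres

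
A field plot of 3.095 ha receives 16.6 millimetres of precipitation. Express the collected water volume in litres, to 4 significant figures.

Area: 3.095 ha = 30950 m².
1 mm over 1 m² is 1 L, so volume = 16.6 × 30950 = 513770 L ≈ 513800 L.

513800 litres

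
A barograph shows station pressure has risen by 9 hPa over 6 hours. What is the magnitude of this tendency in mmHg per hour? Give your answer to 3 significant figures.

1.13 mmHg per hour

9 hPa / 6 h × 0.750062 mmHg/hPa = 1.13 mmHg/h.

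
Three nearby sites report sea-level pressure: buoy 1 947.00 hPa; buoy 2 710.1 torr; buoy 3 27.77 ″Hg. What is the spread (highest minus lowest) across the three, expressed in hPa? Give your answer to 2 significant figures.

6.6 hPa

buoy 2: 710.1 mmHg = 946.722 hPa.
buoy 3: 27.77 inHg = 940.400 hPa.
Spread: 947.000 − 940.400 = 6.6 hPa.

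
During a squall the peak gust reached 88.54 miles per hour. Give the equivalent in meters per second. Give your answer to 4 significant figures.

1 mph = 0.44704 m/s, so 88.54 × 0.44704 = 39.58 m/s.

39.58 m/s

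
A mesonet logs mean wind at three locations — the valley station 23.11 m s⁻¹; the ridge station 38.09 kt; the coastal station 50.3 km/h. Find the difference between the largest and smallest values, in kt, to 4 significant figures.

17.76 kt

the valley station: 23.11 m/s = 44.9222 kt.
the coastal station: 50.3 km/h = 27.1598 kt.
Spread: 44.9222 − 27.1598 = 17.76 kt.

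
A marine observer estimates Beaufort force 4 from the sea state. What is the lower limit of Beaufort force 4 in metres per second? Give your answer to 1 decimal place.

5.5 m/s

Beaufort 4 (moderate breeze) spans 5.5–7.9 m/s.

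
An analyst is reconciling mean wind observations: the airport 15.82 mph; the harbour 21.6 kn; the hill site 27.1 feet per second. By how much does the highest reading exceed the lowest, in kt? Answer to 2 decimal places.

7.85 kt

the airport: 15.82 mph = 13.7472 kt.
the hill site: 27.1 ft/s = 16.0563 kt.
Spread: 21.6000 − 13.7472 = 7.85 kt.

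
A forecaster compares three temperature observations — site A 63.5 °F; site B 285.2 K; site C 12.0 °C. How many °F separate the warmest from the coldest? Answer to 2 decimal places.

site A: 63.5 °F = 17.500 °C.
site B: 285.2 K = 12.050 °C.
Spread: 17.500 − 12.000 = 5.500 °C = 9.90 °F.

9.90 °F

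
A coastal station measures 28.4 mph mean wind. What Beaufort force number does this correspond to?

28.4 mph = 12.7 m/s, which is Beaufort 6 (strong breeze, 10.8–13.8 m/s).

Beaufort force 6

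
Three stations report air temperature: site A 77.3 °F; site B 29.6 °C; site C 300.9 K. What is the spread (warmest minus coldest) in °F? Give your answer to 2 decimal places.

7.98 °F

site A: 77.3 °F = 25.167 °C.
site C: 300.9 K = 27.750 °C.
Spread: 29.600 − 25.167 = 4.433 °C = 7.98 °F.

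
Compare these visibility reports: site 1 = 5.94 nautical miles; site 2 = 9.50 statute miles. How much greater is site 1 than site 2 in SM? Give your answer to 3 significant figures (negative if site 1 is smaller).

-2.66 SM

site 1: 5.94 nmi = 6.8356 SM.
Difference: 6.8356 − 9.5000 = -2.66 SM.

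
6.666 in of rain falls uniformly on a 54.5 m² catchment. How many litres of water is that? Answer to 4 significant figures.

9228 litres

Depth: 6.666 in × 25.4 = 169.3164 mm.
1 mm over 1 m² is 1 L, so volume = 169.3164 × 54.5 = 9227.7438 L ≈ 9228 L.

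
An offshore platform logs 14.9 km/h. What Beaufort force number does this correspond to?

Beaufort force 3

14.9 km/h = 4.1 m/s, which is Beaufort 3 (gentle breeze, 3.4–5.4 m/s).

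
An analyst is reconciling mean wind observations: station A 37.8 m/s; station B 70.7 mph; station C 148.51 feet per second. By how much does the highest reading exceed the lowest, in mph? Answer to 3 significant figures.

30.6 mph

station A: 37.8 m/s = 84.556 mph.
station C: 148.51 ft/s = 101.257 mph.
Spread: 101.257 − 70.700 = 30.6 mph.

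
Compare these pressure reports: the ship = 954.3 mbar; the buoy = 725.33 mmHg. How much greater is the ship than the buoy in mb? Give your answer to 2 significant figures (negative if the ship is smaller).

the buoy: 725.33 mmHg = 967.03 mb.
Difference: 954.30 − 967.03 = -13 mb.

-13 mb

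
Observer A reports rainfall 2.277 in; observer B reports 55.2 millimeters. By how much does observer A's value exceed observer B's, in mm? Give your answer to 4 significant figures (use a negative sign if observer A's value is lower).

observer A: 2.277 in = 57.83580 mm.
Difference: 57.83580 − 55.20000 = 2.636 mm.

2.636 mm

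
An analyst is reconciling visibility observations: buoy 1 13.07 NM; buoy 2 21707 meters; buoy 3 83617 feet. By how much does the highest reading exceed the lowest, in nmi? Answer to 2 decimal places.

buoy 2: 21707 m = 11.7208 nmi.
buoy 3: 83617 ft = 13.7616 nmi.
Spread: 13.7616 − 11.7208 = 2.04 nmi.

2.04 nmi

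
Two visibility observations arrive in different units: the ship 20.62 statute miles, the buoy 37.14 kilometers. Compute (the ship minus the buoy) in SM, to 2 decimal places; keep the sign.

the buoy: 37.14 km = 23.0777 SM.
Difference: 20.6200 − 23.0777 = -2.46 SM.

-2.46 SM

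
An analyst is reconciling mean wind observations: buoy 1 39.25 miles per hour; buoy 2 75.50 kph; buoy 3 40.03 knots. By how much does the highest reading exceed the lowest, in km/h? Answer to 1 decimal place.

buoy 1: 39.25 mph = 63.167 km/h.
buoy 3: 40.03 kt = 74.136 km/h.
Spread: 75.500 − 63.167 = 12.3 km/h.

12.3 km/h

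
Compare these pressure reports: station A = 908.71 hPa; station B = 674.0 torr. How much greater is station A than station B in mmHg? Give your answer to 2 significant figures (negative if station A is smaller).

7.6 mmHg

station A: 908.71 hPa = 681.588 mmHg.
Difference: 681.588 − 674.000 = 7.6 mmHg.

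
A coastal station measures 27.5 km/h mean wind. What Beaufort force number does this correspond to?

Beaufort force 4

27.5 km/h = 7.6 m/s, which is Beaufort 4 (moderate breeze, 5.5–7.9 m/s).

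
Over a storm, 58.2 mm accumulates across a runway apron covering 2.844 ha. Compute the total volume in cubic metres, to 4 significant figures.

1655 cubic metres

Area: 2.844 ha = 28440 m².
1 mm over 1 m² is 1 L, so volume = 58.2 × 28440 = 1655208 L = 1655 m³.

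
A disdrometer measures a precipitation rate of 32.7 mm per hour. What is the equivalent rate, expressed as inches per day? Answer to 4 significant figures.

30.90 in/day

32.7 mm/hour × 0.0393701 in/mm × 24 hour/day = 30.90 in/day.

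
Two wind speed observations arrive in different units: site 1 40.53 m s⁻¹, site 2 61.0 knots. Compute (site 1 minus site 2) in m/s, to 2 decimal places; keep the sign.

9.15 m/s

site 2: 61.0 kt = 31.3811 m/s.
Difference: 40.5300 − 31.3811 = 9.15 m/s.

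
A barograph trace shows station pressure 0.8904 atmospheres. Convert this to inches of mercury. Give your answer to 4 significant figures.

1 atm = 29.9213 inHg, so 0.8904 × 29.9213 = 26.64 inHg.

26.64 inHg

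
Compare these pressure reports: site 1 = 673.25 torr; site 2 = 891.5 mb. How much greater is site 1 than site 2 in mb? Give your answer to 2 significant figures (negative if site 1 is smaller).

site 1: 673.25 mmHg = 897.593 mb.
Difference: 897.593 − 891.500 = 6.1 mb.

6.1 mb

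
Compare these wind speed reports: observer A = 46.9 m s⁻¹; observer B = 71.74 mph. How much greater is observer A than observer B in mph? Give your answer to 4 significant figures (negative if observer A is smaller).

observer A: 46.9 m/s = 104.9123 mph.
Difference: 104.9123 − 71.7400 = 33.17 mph.

33.17 mph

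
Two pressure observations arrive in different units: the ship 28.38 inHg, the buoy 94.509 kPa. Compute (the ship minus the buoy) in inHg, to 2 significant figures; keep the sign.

0.47 inHg

the buoy: 94.509 kPa = 27.9085 inHg.
Difference: 28.3800 − 27.9085 = 0.47 inHg.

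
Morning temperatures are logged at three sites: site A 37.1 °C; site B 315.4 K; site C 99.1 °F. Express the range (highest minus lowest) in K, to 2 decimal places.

site B: 315.4 K = 42.250 °C.
site C: 99.1 °F = 37.278 °C.
Spread: 42.250 − 37.100 = 5.150 °C.

5.15 K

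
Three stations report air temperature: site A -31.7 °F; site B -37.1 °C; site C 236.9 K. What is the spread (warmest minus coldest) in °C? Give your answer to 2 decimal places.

1.71 °C

site A: -31.7 °F = -35.389 °C.
site C: 236.9 K = -36.250 °C.
Spread: (-35.389) − (-37.100) = 1.711 °C.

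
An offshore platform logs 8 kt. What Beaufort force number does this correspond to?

Beaufort force 3

8 kt lies in the Beaufort 3 band (gentle breeze, 7–10 kt).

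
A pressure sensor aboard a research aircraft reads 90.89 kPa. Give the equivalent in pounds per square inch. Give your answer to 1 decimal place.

1 kPa = 0.145038 psi, so 90.89 × 0.145038 = 13.2 psi.

13.2 psi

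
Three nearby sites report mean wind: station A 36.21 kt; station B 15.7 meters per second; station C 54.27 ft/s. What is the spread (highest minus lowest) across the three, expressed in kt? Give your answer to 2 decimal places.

station B: 15.7 m/s = 30.5184 kt.
station C: 54.27 ft/s = 32.1541 kt.
Spread: 36.2100 − 30.5184 = 5.69 kt.

5.69 kt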